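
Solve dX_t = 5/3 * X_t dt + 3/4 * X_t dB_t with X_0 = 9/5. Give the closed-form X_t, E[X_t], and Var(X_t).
X_t = 9/5 * exp((133/96) t + (3/4) B_t); E[X_t] = 9*exp(5*t/3)/5; Var(X_t) = 81*(exp(9*t/16) - 1)*exp(10*t/3)/25

For GBM dX = mu X dt + sigma X dB with X_0 = x_0, apply Itô to Y = log X: dY = (mu - sigma^2/2) dt + sigma dB, so Y_t = log(x_0) + (mu - sigma^2/2) t + sigma B_t and hence X_t = x_0 * exp((mu - sigma^2/2) t + sigma B_t).
With mu = 5/3, sigma = 3/4, x_0 = 9/5, this gives:
  X_t = 9/5 * exp((133/96) * t + (3/4) * B_t).
Since sigma*B_t ~ Normal(0, sigma^2 t), E[exp(sigma*B_t)] = exp(sigma^2 t / 2); so E[X_t] = x_0 * exp((mu - sigma^2/2) t) * exp(sigma^2 t / 2) = x_0 * exp(mu t) = 9*exp(5*t/3)/5.
Var(X_t) = E[X_t^2] - (E[X_t])^2 = x_0^2 * exp(2 mu t) * (exp(sigma^2 t) - 1) = 81*(exp(9*t/16) - 1)*exp(10*t/3)/25.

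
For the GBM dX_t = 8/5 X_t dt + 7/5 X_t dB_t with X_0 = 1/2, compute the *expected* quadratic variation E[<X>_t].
E[<X>_t] = 49*exp(129*t/25)/516 - 49/516

<X>_t = int_0^t ((7/5) * X_s)^2 ds. Taking expectation inside the integral: E[<X>_t] = (7/5)^2 * int_0^t E[X_s^2] ds. For GBM, E[X_s^2] = x_0^2 * exp((2 mu + sigma^2) s). Integrating:
  E[<X>_t] = (7/5)^2 * (1/2)^2 * (exp((2*(8/5) + (7/5)^2) t) - 1) / (2*(8/5) + (7/5)^2)
           = (7/5)^2 * (1/2)^2 * (exp((129/25) t) - 1) / (129/25) = 49*exp(129*t/25)/516 - 49/516.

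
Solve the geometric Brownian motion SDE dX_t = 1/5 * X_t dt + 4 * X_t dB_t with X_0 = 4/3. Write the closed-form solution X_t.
X_t = 4/3 * exp((-39/5) * t + (4) * B_t)

For GBM dX = mu X dt + sigma X dB with X_0 = x_0, apply Itô to Y = log X: dY = (mu - sigma^2/2) dt + sigma dB, so Y_t = log(x_0) + (mu - sigma^2/2) t + sigma B_t and hence X_t = x_0 * exp((mu - sigma^2/2) t + sigma B_t).
With mu = 1/5, sigma = 4, x_0 = 4/3, this gives:
  X_t = 4/3 * exp((-39/5) * t + (4) * B_t).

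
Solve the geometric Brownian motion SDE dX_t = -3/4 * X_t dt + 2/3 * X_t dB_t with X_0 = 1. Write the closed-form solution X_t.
X_t = 1 * exp((-35/36) * t + (2/3) * B_t)

For GBM dX = mu X dt + sigma X dB with X_0 = x_0, apply Itô to Y = log X: dY = (mu - sigma^2/2) dt + sigma dB, so Y_t = log(x_0) + (mu - sigma^2/2) t + sigma B_t and hence X_t = x_0 * exp((mu - sigma^2/2) t + sigma B_t).
With mu = -3/4, sigma = 2/3, x_0 = 1, this gives:
  X_t = 1 * exp((-35/36) * t + (2/3) * B_t).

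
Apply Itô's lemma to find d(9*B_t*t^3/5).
d(9*B_t*t^3/5) = (27*B_t*t^2/5) dt + (9*t^3/5) dB_t

Itô's formula for f(t, x): d f(t, B_t) = (f_t + (1/2) f_xx) dt + f_x dB_t. Compute partials of f(t, x) = 9*t^3*x/5:
  f_t(t,x)  = 27*t^2*x/5
  f_x(t,x)  = 9*t^3/5
  f_xx(t,x) = 0
Assemble drift = f_t + (1/2) f_xx = 27*t^2*x/5 and diffusion = f_x = 9*t^3/5. Substituting x = B_t:
  d(9*B_t*t^3/5) = (27*B_t*t^2/5) dt + (9*t^3/5) dB_t.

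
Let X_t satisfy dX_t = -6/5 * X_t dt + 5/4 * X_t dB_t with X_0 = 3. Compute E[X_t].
E[X_t] = 3*exp(-6*t/5)

For GBM dX = mu X dt + sigma X dB with X_0 = x_0, apply Itô to Y = log X: dY = (mu - sigma^2/2) dt + sigma dB, so Y_t = log(x_0) + (mu - sigma^2/2) t + sigma B_t and hence X_t = x_0 * exp((mu - sigma^2/2) t + sigma B_t).
With mu = -6/5, sigma = 5/4, x_0 = 3, this gives:
  X_t = 3 * exp((-317/160) * t + (5/4) * B_t).
Since sigma*B_t ~ Normal(0, sigma^2 t), E[exp(sigma*B_t)] = exp(sigma^2 t / 2); so E[X_t] = x_0 * exp((mu - sigma^2/2) t) * exp(sigma^2 t / 2) = x_0 * exp(mu t) = 3*exp(-6*t/5).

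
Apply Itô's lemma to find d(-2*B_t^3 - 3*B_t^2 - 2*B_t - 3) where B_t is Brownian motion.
d(-2*B_t^3 - 3*B_t^2 - 2*B_t - 3) = (-6*B_t - 3) dt + (-6*B_t^2 - 6*B_t - 2) dB_t

Itô's formula for f(B_t) gives d f(B_t) = f'(B_t) dB_t + (1/2) f''(B_t) dt. Compute derivatives of f(x) = -2*x^3 - 3*x^2 - 2*x - 3:
  f'(x)  = -6*x^2 - 6*x - 2
  f''(x) = -12*x - 6
Substitute x = B_t and multiply the f'' term by 1/2:
  drift     = (1/2) * (-12*x - 6) evaluated at B_t = -6*B_t - 3
  diffusion = (-6*x^2 - 6*x - 2) evaluated at B_t = -6*B_t^2 - 6*B_t - 2
Therefore d(-2*B_t^3 - 3*B_t^2 - 2*B_t - 3) = (-6*B_t - 3) dt + (-6*B_t^2 - 6*B_t - 2) dB_t.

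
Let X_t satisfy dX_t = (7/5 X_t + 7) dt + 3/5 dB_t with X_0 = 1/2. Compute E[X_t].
E[X_t] = 11*exp(7*t/5)/2 - 5

Taking expectations and using E[dB_t] = 0, the mean m(t) = E[X_t] satisfies the ODE m'(t) = a m(t) + b with m(0) = x_0. With a = 7/5, b = 7, x_0 = 1/2, the solution is
  m(t) = x_0 * exp(a t) + (b/a) * (exp(a t) - 1)
       = (1/2) * exp((7/5) t) + (7/(7/5)) * (exp((7/5) t) - 1)
       = 11*exp(7*t/5)/2 - 5.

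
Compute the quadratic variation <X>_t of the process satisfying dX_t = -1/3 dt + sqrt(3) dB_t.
<X>_t = 3*t

For an Itô process dX_t = a(t) dt + b(t) dB_t, the quadratic variation is <X>_t = int_0^t b(s)^2 ds (the drift term does not contribute). Here b(s) = sqrt(3), so
  b(s)^2 = 3.
Integrating from 0 to t:
  <X>_t = int_0^t (3) ds = 3*t.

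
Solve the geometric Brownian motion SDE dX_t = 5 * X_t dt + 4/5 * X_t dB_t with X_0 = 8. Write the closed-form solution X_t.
X_t = 8 * exp((117/25) * t + (4/5) * B_t)

For GBM dX = mu X dt + sigma X dB with X_0 = x_0, apply Itô to Y = log X: dY = (mu - sigma^2/2) dt + sigma dB, so Y_t = log(x_0) + (mu - sigma^2/2) t + sigma B_t and hence X_t = x_0 * exp((mu - sigma^2/2) t + sigma B_t).
With mu = 5, sigma = 4/5, x_0 = 8, this gives:
  X_t = 8 * exp((117/25) * t + (4/5) * B_t).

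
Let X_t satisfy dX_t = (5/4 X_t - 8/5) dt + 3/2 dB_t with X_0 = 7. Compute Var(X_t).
Var(X_t) = 9*exp(5*t/2)/10 - 9/10

The variance V(t) = Var(X_t) satisfies V'(t) = 2 a V(t) + c^2 with V(0) = 0 (drift coefficient is linear in X, diffusion is constant). With a = 5/4, c = 3/2, the solution is
  V(t) = (c^2 / (2 a)) * (exp(2 a t) - 1)
       = ((3/2)^2 / (2*(5/4))) * (exp((5/2) t) - 1)
       = 9*exp(5*t/2)/10 - 9/10.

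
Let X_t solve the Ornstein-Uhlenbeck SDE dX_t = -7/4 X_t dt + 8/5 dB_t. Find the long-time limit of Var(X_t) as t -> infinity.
lim Var(X_t) = 128/175

The OU SDE dX = -theta X dt + sigma dB admits the integrating factor exp(theta t): d(exp(theta t) X_t) = sigma exp(theta t) dB_t. Integrating from 0 to t gives X_t = x_0 * exp(-theta t) + sigma * int_0^t exp(-theta (t-s)) dB_s for any initial x_0. The Itô integral has variance (by the Itô isometry) sigma^2 * int_0^t exp(-2 theta (t - s)) ds = sigma^2 * (1 - exp(-2 theta t)) / (2 theta), independent of x_0.
With theta = 7/4, sigma = 8/5:
  Var(X_t) = (8/5)^2 * (1 - exp(-2*7/4 t)) / (2 * 7/4) = 128/175 - 128*exp(-7*t/2)/175.
As t -> infinity, exp(-2*7/4 t) -> 0, so the stationary variance is sigma^2 / (2 theta) = 128/175.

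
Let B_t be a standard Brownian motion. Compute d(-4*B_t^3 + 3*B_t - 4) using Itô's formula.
d(-4*B_t^3 + 3*B_t - 4) = (-12*B_t) dt + (3 - 12*B_t^2) dB_t

Itô's formula for f(B_t) gives d f(B_t) = f'(B_t) dB_t + (1/2) f''(B_t) dt. Compute derivatives of f(x) = -4*x^3 + 3*x - 4:
  f'(x)  = 3 - 12*x^2
  f''(x) = -24*x
Substitute x = B_t and multiply the f'' term by 1/2:
  drift     = (1/2) * (-24*x) evaluated at B_t = -12*B_t
  diffusion = (3 - 12*x^2) evaluated at B_t = 3 - 12*B_t^2
Therefore d(-4*B_t^3 + 3*B_t - 4) = (-12*B_t) dt + (3 - 12*B_t^2) dB_t.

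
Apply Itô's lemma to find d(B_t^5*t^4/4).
d(B_t^5*t^4/4) = (B_t^3*t^3*(B_t^2 + 5*t/2)) dt + (5*B_t^4*t^4/4) dB_t

Itô's formula for f(t, x): d f(t, B_t) = (f_t + (1/2) f_xx) dt + f_x dB_t. Compute partials of f(t, x) = t^4*x^5/4:
  f_t(t,x)  = t^3*x^5
  f_x(t,x)  = 5*t^4*x^4/4
  f_xx(t,x) = 5*t^4*x^3
Assemble drift = f_t + (1/2) f_xx = t^3*x^3*(5*t/2 + x^2) and diffusion = f_x = 5*t^4*x^4/4. Substituting x = B_t:
  d(B_t^5*t^4/4) = (B_t^3*t^3*(B_t^2 + 5*t/2)) dt + (5*B_t^4*t^4/4) dB_t.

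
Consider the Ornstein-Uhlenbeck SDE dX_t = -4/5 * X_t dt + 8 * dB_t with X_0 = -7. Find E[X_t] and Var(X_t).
E[X_t] = -7*exp(-4*t/5); Var(X_t) = 40 - 40*exp(-8*t/5)

The OU SDE dX = -theta X dt + sigma dB admits the integrating factor exp(theta t): d(exp(theta t) X_t) = sigma exp(theta t) dB_t. Integrating from 0 to t:
  X_t = x_0 * exp(-theta t) + sigma * int_0^t exp(-theta (t-s)) dB_s.
The Itô integral has mean 0 and (by the Itô isometry) variance sigma^2 * int_0^t exp(-2 theta (t - s)) ds = sigma^2 * (1 - exp(-2 theta t)) / (2 theta).
With theta = 4/5, sigma = 8, x_0 = -7:
  E[X_t] = -7 * exp(-4/5 t) = -7*exp(-4*t/5)
  Var(X_t) = (8)^2 * (1 - exp(-2*4/5 t)) / (2 * 4/5) = 40 - 40*exp(-8*t/5).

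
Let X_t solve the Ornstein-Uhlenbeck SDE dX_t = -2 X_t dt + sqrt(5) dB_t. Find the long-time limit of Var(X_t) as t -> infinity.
lim Var(X_t) = 5/4

The OU SDE dX = -theta X dt + sigma dB admits the integrating factor exp(theta t): d(exp(theta t) X_t) = sigma exp(theta t) dB_t. Integrating from 0 to t gives X_t = x_0 * exp(-theta t) + sigma * int_0^t exp(-theta (t-s)) dB_s for any initial x_0. The Itô integral has variance (by the Itô isometry) sigma^2 * int_0^t exp(-2 theta (t - s)) ds = sigma^2 * (1 - exp(-2 theta t)) / (2 theta), independent of x_0.
With theta = 2, sigma = sqrt(5):
  Var(X_t) = (sqrt(5))^2 * (1 - exp(-2*2 t)) / (2 * 2) = 5/4 - 5*exp(-4*t)/4.
As t -> infinity, exp(-2*2 t) -> 0, so the stationary variance is sigma^2 / (2 theta) = 5/4.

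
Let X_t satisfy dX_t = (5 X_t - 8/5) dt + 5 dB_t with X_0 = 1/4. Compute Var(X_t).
Var(X_t) = 5*exp(10*t)/2 - 5/2

The variance V(t) = Var(X_t) satisfies V'(t) = 2 a V(t) + c^2 with V(0) = 0 (drift coefficient is linear in X, diffusion is constant). With a = 5, c = 5, the solution is
  V(t) = (c^2 / (2 a)) * (exp(2 a t) - 1)
       = (5^2 / (2*5)) * (exp(10 t) - 1)
       = 5*exp(10*t)/2 - 5/2.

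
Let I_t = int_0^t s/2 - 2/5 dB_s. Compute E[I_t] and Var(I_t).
E[I_t] = 0; Var(I_t) = t*(25*t^2 - 60*t + 48)/300

The Itô integral of a deterministic integrand f(s) has mean 0 because each increment f(s) * (B_{s+ds} - B_s) has mean 0. By the Itô isometry:
  Var( int_0^t f(s) dB_s ) = E[ (int_0^t f(s) dB_s)^2 ] = int_0^t f(s)^2 ds.
Here f(s) = s/2 - 2/5, so f(s)^2 = (5*s - 4)^2/100. Integrate:
  int_0^t ((5*s - 4)^2/100) ds = t*(25*t^2 - 60*t + 48)/300.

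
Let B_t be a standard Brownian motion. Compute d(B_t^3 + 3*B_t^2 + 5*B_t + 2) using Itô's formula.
d(B_t^3 + 3*B_t^2 + 5*B_t + 2) = (3*B_t + 3) dt + (3*B_t^2 + 6*B_t + 5) dB_t

Itô's formula for f(B_t) gives d f(B_t) = f'(B_t) dB_t + (1/2) f''(B_t) dt. Compute derivatives of f(x) = x^3 + 3*x^2 + 5*x + 2:
  f'(x)  = 3*x^2 + 6*x + 5
  f''(x) = 6*x + 6
Substitute x = B_t and multiply the f'' term by 1/2:
  drift     = (1/2) * (6*x + 6) evaluated at B_t = 3*B_t + 3
  diffusion = (3*x^2 + 6*x + 5) evaluated at B_t = 3*B_t^2 + 6*B_t + 5
Therefore d(B_t^3 + 3*B_t^2 + 5*B_t + 2) = (3*B_t + 3) dt + (3*B_t^2 + 6*B_t + 5) dB_t.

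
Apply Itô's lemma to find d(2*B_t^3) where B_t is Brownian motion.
d(2*B_t^3) = (6*B_t) dt + (6*B_t^2) dB_t

Itô's formula for f(B_t) gives d f(B_t) = f'(B_t) dB_t + (1/2) f''(B_t) dt. Compute derivatives of f(x) = 2*x^3:
  f'(x)  = 6*x^2
  f''(x) = 12*x
Substitute x = B_t and multiply the f'' term by 1/2:
  drift     = (1/2) * (12*x) evaluated at B_t = 6*B_t
  diffusion = (6*x^2) evaluated at B_t = 6*B_t^2
Therefore d(2*B_t^3) = (6*B_t) dt + (6*B_t^2) dB_t.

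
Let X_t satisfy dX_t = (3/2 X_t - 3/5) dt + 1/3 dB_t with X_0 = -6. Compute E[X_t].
E[X_t] = 2/5 - 32*exp(3*t/2)/5

Taking expectations and using E[dB_t] = 0, the mean m(t) = E[X_t] satisfies the ODE m'(t) = a m(t) + b with m(0) = x_0. With a = 3/2, b = -3/5, x_0 = -6, the solution is
  m(t) = x_0 * exp(a t) + (b/a) * (exp(a t) - 1)
       = (-6) * exp((3/2) t) + ((-3/5)/(3/2)) * (exp((3/2) t) - 1)
       = 2/5 - 32*exp(3*t/2)/5.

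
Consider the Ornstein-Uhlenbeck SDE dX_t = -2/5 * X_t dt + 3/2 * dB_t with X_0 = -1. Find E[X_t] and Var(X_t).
E[X_t] = -exp(-2*t/5); Var(X_t) = 45/16 - 45*exp(-4*t/5)/16

The OU SDE dX = -theta X dt + sigma dB admits the integrating factor exp(theta t): d(exp(theta t) X_t) = sigma exp(theta t) dB_t. Integrating from 0 to t:
  X_t = x_0 * exp(-theta t) + sigma * int_0^t exp(-theta (t-s)) dB_s.
The Itô integral has mean 0 and (by the Itô isometry) variance sigma^2 * int_0^t exp(-2 theta (t - s)) ds = sigma^2 * (1 - exp(-2 theta t)) / (2 theta).
With theta = 2/5, sigma = 3/2, x_0 = -1:
  E[X_t] = -1 * exp(-2/5 t) = -exp(-2*t/5)
  Var(X_t) = (3/2)^2 * (1 - exp(-2*2/5 t)) / (2 * 2/5) = 45/16 - 45*exp(-4*t/5)/16.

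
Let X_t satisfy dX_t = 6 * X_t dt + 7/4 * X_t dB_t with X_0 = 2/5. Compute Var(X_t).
Var(X_t) = 4*(exp(49*t/16) - 1)*exp(12*t)/25

For GBM dX = mu X dt + sigma X dB with X_0 = x_0, apply Itô to Y = log X: dY = (mu - sigma^2/2) dt + sigma dB, so Y_t = log(x_0) + (mu - sigma^2/2) t + sigma B_t and hence X_t = x_0 * exp((mu - sigma^2/2) t + sigma B_t).
With mu = 6, sigma = 7/4, x_0 = 2/5, this gives:
  X_t = 2/5 * exp((143/32) * t + (7/4) * B_t).
Since sigma*B_t ~ Normal(0, sigma^2 t), E[exp(sigma*B_t)] = exp(sigma^2 t / 2); so E[X_t] = x_0 * exp((mu - sigma^2/2) t) * exp(sigma^2 t / 2) = x_0 * exp(mu t) = 2*exp(6*t)/5.
Var(X_t) = E[X_t^2] - (E[X_t])^2 = x_0^2 * exp(2 mu t) * (exp(sigma^2 t) - 1) = 4*(exp(49*t/16) - 1)*exp(12*t)/25.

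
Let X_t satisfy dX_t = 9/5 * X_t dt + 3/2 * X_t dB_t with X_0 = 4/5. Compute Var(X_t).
Var(X_t) = 16*(exp(9*t/4) - 1)*exp(18*t/5)/25

For GBM dX = mu X dt + sigma X dB with X_0 = x_0, apply Itô to Y = log X: dY = (mu - sigma^2/2) dt + sigma dB, so Y_t = log(x_0) + (mu - sigma^2/2) t + sigma B_t and hence X_t = x_0 * exp((mu - sigma^2/2) t + sigma B_t).
With mu = 9/5, sigma = 3/2, x_0 = 4/5, this gives:
  X_t = 4/5 * exp((27/40) * t + (3/2) * B_t).
Since sigma*B_t ~ Normal(0, sigma^2 t), E[exp(sigma*B_t)] = exp(sigma^2 t / 2); so E[X_t] = x_0 * exp((mu - sigma^2/2) t) * exp(sigma^2 t / 2) = x_0 * exp(mu t) = 4*exp(9*t/5)/5.
Var(X_t) = E[X_t^2] - (E[X_t])^2 = x_0^2 * exp(2 mu t) * (exp(sigma^2 t) - 1) = 16*(exp(9*t/4) - 1)*exp(18*t/5)/25.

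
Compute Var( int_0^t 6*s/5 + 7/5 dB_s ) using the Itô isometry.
Var = t*(12*t^2 + 42*t + 49)/25

The Itô integral of a deterministic integrand f(s) has mean 0 because each increment f(s) * (B_{s+ds} - B_s) has mean 0. By the Itô isometry:
  Var( int_0^t f(s) dB_s ) = E[ (int_0^t f(s) dB_s)^2 ] = int_0^t f(s)^2 ds.
Here f(s) = 6*s/5 + 7/5, so f(s)^2 = (6*s + 7)^2/25. Integrate:
  int_0^t ((6*s + 7)^2/25) ds = t*(12*t^2 + 42*t + 49)/25.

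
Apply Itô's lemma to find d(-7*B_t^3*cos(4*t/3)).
d(-7*B_t^3*cos(4*t/3)) = (28*B_t^3*sin(4*t/3)/3 - 21*B_t*cos(4*t/3)) dt + (-21*B_t^2*cos(4*t/3)) dB_t

Itô's formula for f(t, x): d f(t, B_t) = (f_t + (1/2) f_xx) dt + f_x dB_t. Compute partials of f(t, x) = -7*x^3*cos(4*t/3):
  f_t(t,x)  = 28*x^3*sin(4*t/3)/3
  f_x(t,x)  = -21*x^2*cos(4*t/3)
  f_xx(t,x) = -42*x*cos(4*t/3)
Assemble drift = f_t + (1/2) f_xx = 28*x^3*sin(4*t/3)/3 - 21*x*cos(4*t/3) and diffusion = f_x = -21*x^2*cos(4*t/3). Substituting x = B_t:
  d(-7*B_t^3*cos(4*t/3)) = (28*B_t^3*sin(4*t/3)/3 - 21*B_t*cos(4*t/3)) dt + (-21*B_t^2*cos(4*t/3)) dB_t.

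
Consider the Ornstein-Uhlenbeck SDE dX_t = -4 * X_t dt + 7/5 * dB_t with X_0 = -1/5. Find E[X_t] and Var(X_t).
E[X_t] = -exp(-4*t)/5; Var(X_t) = 49/200 - 49*exp(-8*t)/200

The OU SDE dX = -theta X dt + sigma dB admits the integrating factor exp(theta t): d(exp(theta t) X_t) = sigma exp(theta t) dB_t. Integrating from 0 to t:
  X_t = x_0 * exp(-theta t) + sigma * int_0^t exp(-theta (t-s)) dB_s.
The Itô integral has mean 0 and (by the Itô isometry) variance sigma^2 * int_0^t exp(-2 theta (t - s)) ds = sigma^2 * (1 - exp(-2 theta t)) / (2 theta).
With theta = 4, sigma = 7/5, x_0 = -1/5:
  E[X_t] = -1/5 * exp(-4 t) = -exp(-4*t)/5
  Var(X_t) = (7/5)^2 * (1 - exp(-2*4 t)) / (2 * 4) = 49/200 - 49*exp(-8*t)/200.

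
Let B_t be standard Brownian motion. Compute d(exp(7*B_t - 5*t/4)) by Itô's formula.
d(exp(7*B_t - 5*t/4)) = (93*exp(7*B_t - 5*t/4)/4) dt + (7*exp(7*B_t - 5*t/4)) dB_t

Itô's formula for f(t, x): d f(t, B_t) = (f_t + (1/2) f_xx) dt + f_x dB_t. Compute partials of f(t, x) = exp(-5*t/4 + 7*x):
  f_t(t,x)  = -5*exp(-5*t/4 + 7*x)/4
  f_x(t,x)  = 7*exp(-5*t/4 + 7*x)
  f_xx(t,x) = 49*exp(-5*t/4 + 7*x)
Assemble drift = f_t + (1/2) f_xx = 93*exp(-5*t/4 + 7*x)/4 and diffusion = f_x = 7*exp(-5*t/4 + 7*x). Substituting x = B_t:
  d(exp(7*B_t - 5*t/4)) = (93*exp(7*B_t - 5*t/4)/4) dt + (7*exp(7*B_t - 5*t/4)) dB_t.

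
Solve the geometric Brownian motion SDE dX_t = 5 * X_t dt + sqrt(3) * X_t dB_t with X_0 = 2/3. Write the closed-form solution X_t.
X_t = 2/3 * exp((7/2) * t + (sqrt(3)) * B_t)

For GBM dX = mu X dt + sigma X dB with X_0 = x_0, apply Itô to Y = log X: dY = (mu - sigma^2/2) dt + sigma dB, so Y_t = log(x_0) + (mu - sigma^2/2) t + sigma B_t and hence X_t = x_0 * exp((mu - sigma^2/2) t + sigma B_t).
With mu = 5, sigma = sqrt(3), x_0 = 2/3, this gives:
  X_t = 2/3 * exp((7/2) * t + (sqrt(3)) * B_t).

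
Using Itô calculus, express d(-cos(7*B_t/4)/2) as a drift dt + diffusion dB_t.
d(-cos(7*B_t/4)/2) = (49*cos(7*B_t/4)/64) dt + (7*sin(7*B_t/4)/8) dB_t

Itô's formula for f(B_t) gives d f(B_t) = f'(B_t) dB_t + (1/2) f''(B_t) dt. Compute derivatives of f(x) = -cos(7*x/4)/2:
  f'(x)  = 7*sin(7*x/4)/8
  f''(x) = 49*cos(7*x/4)/32
Substitute x = B_t and multiply the f'' term by 1/2:
  drift     = (1/2) * (49*cos(7*x/4)/32) evaluated at B_t = 49*cos(7*B_t/4)/64
  diffusion = (7*sin(7*x/4)/8) evaluated at B_t = 7*sin(7*B_t/4)/8
Therefore d(-cos(7*B_t/4)/2) = (49*cos(7*B_t/4)/64) dt + (7*sin(7*B_t/4)/8) dB_t.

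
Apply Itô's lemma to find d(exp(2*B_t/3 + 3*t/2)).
d(exp(2*B_t/3 + 3*t/2)) = (31*exp(2*B_t/3 + 3*t/2)/18) dt + (2*exp(2*B_t/3 + 3*t/2)/3) dB_t

Itô's formula for f(t, x): d f(t, B_t) = (f_t + (1/2) f_xx) dt + f_x dB_t. Compute partials of f(t, x) = exp(3*t/2 + 2*x/3):
  f_t(t,x)  = 3*exp(3*t/2 + 2*x/3)/2
  f_x(t,x)  = 2*exp(3*t/2 + 2*x/3)/3
  f_xx(t,x) = 4*exp(3*t/2 + 2*x/3)/9
Assemble drift = f_t + (1/2) f_xx = 31*exp(3*t/2 + 2*x/3)/18 and diffusion = f_x = 2*exp(3*t/2 + 2*x/3)/3. Substituting x = B_t:
  d(exp(2*B_t/3 + 3*t/2)) = (31*exp(2*B_t/3 + 3*t/2)/18) dt + (2*exp(2*B_t/3 + 3*t/2)/3) dB_t.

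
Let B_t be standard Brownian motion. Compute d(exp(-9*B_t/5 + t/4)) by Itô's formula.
d(exp(-9*B_t/5 + t/4)) = (187*exp(-9*B_t/5 + t/4)/100) dt + (-9*exp(-9*B_t/5 + t/4)/5) dB_t

Itô's formula for f(t, x): d f(t, B_t) = (f_t + (1/2) f_xx) dt + f_x dB_t. Compute partials of f(t, x) = exp(t/4 - 9*x/5):
  f_t(t,x)  = exp(t/4 - 9*x/5)/4
  f_x(t,x)  = -9*exp(t/4 - 9*x/5)/5
  f_xx(t,x) = 81*exp(t/4 - 9*x/5)/25
Assemble drift = f_t + (1/2) f_xx = 187*exp(t/4 - 9*x/5)/100 and diffusion = f_x = -9*exp(t/4 - 9*x/5)/5. Substituting x = B_t:
  d(exp(-9*B_t/5 + t/4)) = (187*exp(-9*B_t/5 + t/4)/100) dt + (-9*exp(-9*B_t/5 + t/4)/5) dB_t.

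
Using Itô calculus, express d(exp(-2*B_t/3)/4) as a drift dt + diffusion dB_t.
d(exp(-2*B_t/3)/4) = (exp(-2*B_t/3)/18) dt + (-exp(-2*B_t/3)/6) dB_t

Itô's formula for f(B_t) gives d f(B_t) = f'(B_t) dB_t + (1/2) f''(B_t) dt. Compute derivatives of f(x) = exp(-2*x/3)/4:
  f'(x)  = -exp(-2*x/3)/6
  f''(x) = exp(-2*x/3)/9
Substitute x = B_t and multiply the f'' term by 1/2:
  drift     = (1/2) * (exp(-2*x/3)/9) evaluated at B_t = exp(-2*B_t/3)/18
  diffusion = (-exp(-2*x/3)/6) evaluated at B_t = -exp(-2*B_t/3)/6
Therefore d(exp(-2*B_t/3)/4) = (exp(-2*B_t/3)/18) dt + (-exp(-2*B_t/3)/6) dB_t.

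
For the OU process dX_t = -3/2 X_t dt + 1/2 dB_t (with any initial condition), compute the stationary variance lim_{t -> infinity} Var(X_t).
lim Var(X_t) = 1/12

The OU SDE dX = -theta X dt + sigma dB admits the integrating factor exp(theta t): d(exp(theta t) X_t) = sigma exp(theta t) dB_t. Integrating from 0 to t gives X_t = x_0 * exp(-theta t) + sigma * int_0^t exp(-theta (t-s)) dB_s for any initial x_0. The Itô integral has variance (by the Itô isometry) sigma^2 * int_0^t exp(-2 theta (t - s)) ds = sigma^2 * (1 - exp(-2 theta t)) / (2 theta), independent of x_0.
With theta = 3/2, sigma = 1/2:
  Var(X_t) = (1/2)^2 * (1 - exp(-2*3/2 t)) / (2 * 3/2) = 1/12 - exp(-3*t)/12.
As t -> infinity, exp(-2*3/2 t) -> 0, so the stationary variance is sigma^2 / (2 theta) = 1/12.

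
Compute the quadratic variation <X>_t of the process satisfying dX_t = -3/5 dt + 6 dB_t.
<X>_t = 36*t

For an Itô process dX_t = a(t) dt + b(t) dB_t, the quadratic variation is <X>_t = int_0^t b(s)^2 ds (the drift term does not contribute). Here b(s) = 6, so
  b(s)^2 = 36.
Integrating from 0 to t:
  <X>_t = int_0^t (36) ds = 36*t.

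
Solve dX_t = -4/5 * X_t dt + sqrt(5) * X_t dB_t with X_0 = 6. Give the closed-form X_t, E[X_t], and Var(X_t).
X_t = 6 * exp((-33/10) t + (sqrt(5)) B_t); E[X_t] = 6*exp(-4*t/5); Var(X_t) = (36*exp(5*t) - 36)*exp(-8*t/5)

For GBM dX = mu X dt + sigma X dB with X_0 = x_0, apply Itô to Y = log X: dY = (mu - sigma^2/2) dt + sigma dB, so Y_t = log(x_0) + (mu - sigma^2/2) t + sigma B_t and hence X_t = x_0 * exp((mu - sigma^2/2) t + sigma B_t).
With mu = -4/5, sigma = sqrt(5), x_0 = 6, this gives:
  X_t = 6 * exp((-33/10) * t + (sqrt(5)) * B_t).
Since sigma*B_t ~ Normal(0, sigma^2 t), E[exp(sigma*B_t)] = exp(sigma^2 t / 2); so E[X_t] = x_0 * exp((mu - sigma^2/2) t) * exp(sigma^2 t / 2) = x_0 * exp(mu t) = 6*exp(-4*t/5).
Var(X_t) = E[X_t^2] - (E[X_t])^2 = x_0^2 * exp(2 mu t) * (exp(sigma^2 t) - 1) = (36*exp(5*t) - 36)*exp(-8*t/5).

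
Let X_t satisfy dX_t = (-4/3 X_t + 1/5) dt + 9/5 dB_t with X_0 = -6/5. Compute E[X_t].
E[X_t] = 3/20 - 27*exp(-4*t/3)/20

Taking expectations and using E[dB_t] = 0, the mean m(t) = E[X_t] satisfies the ODE m'(t) = a m(t) + b with m(0) = x_0. With a = -4/3, b = 1/5, x_0 = -6/5, the solution is
  m(t) = x_0 * exp(a t) + (b/a) * (exp(a t) - 1)
       = (-6/5) * exp((-4/3) t) + ((1/5)/(-4/3)) * (exp((-4/3) t) - 1)
       = 3/20 - 27*exp(-4*t/3)/20.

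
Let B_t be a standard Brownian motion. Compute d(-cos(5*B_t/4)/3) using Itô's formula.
d(-cos(5*B_t/4)/3) = (25*cos(5*B_t/4)/96) dt + (5*sin(5*B_t/4)/12) dB_t

Itô's formula for f(B_t) gives d f(B_t) = f'(B_t) dB_t + (1/2) f''(B_t) dt. Compute derivatives of f(x) = -cos(5*x/4)/3:
  f'(x)  = 5*sin(5*x/4)/12
  f''(x) = 25*cos(5*x/4)/48
Substitute x = B_t and multiply the f'' term by 1/2:
  drift     = (1/2) * (25*cos(5*x/4)/48) evaluated at B_t = 25*cos(5*B_t/4)/96
  diffusion = (5*sin(5*x/4)/12) evaluated at B_t = 5*sin(5*B_t/4)/12
Therefore d(-cos(5*B_t/4)/3) = (25*cos(5*B_t/4)/96) dt + (5*sin(5*B_t/4)/12) dB_t.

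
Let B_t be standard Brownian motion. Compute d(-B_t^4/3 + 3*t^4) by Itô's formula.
d(-B_t^4/3 + 3*t^4) = (-2*B_t^2 + 12*t^3) dt + (-4*B_t^3/3) dB_t

Itô's formula for f(t, x): d f(t, B_t) = (f_t + (1/2) f_xx) dt + f_x dB_t. Compute partials of f(t, x) = 3*t^4 - x^4/3:
  f_t(t,x)  = 12*t^3
  f_x(t,x)  = -4*x^3/3
  f_xx(t,x) = -4*x^2
Assemble drift = f_t + (1/2) f_xx = 12*t^3 - 2*x^2 and diffusion = f_x = -4*x^3/3. Substituting x = B_t:
  d(-B_t^4/3 + 3*t^4) = (-2*B_t^2 + 12*t^3) dt + (-4*B_t^3/3) dB_t.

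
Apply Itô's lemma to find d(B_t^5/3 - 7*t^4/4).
d(B_t^5/3 - 7*t^4/4) = (10*B_t^3/3 - 7*t^3) dt + (5*B_t^4/3) dB_t

Itô's formula for f(t, x): d f(t, B_t) = (f_t + (1/2) f_xx) dt + f_x dB_t. Compute partials of f(t, x) = -7*t^4/4 + x^5/3:
  f_t(t,x)  = -7*t^3
  f_x(t,x)  = 5*x^4/3
  f_xx(t,x) = 20*x^3/3
Assemble drift = f_t + (1/2) f_xx = -7*t^3 + 10*x^3/3 and diffusion = f_x = 5*x^4/3. Substituting x = B_t:
  d(B_t^5/3 - 7*t^4/4) = (10*B_t^3/3 - 7*t^3) dt + (5*B_t^4/3) dB_t.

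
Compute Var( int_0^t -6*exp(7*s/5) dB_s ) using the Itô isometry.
Var = 90*exp(14*t/5)/7 - 90/7

The Itô integral of a deterministic integrand f(s) has mean 0 because each increment f(s) * (B_{s+ds} - B_s) has mean 0. By the Itô isometry:
  Var( int_0^t f(s) dB_s ) = E[ (int_0^t f(s) dB_s)^2 ] = int_0^t f(s)^2 ds.
Here f(s) = -6*exp(7*s/5), so f(s)^2 = 36*exp(14*s/5). Integrate:
  int_0^t (36*exp(14*s/5)) ds = 90*exp(14*t/5)/7 - 90/7.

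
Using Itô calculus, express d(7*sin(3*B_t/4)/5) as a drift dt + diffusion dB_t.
d(7*sin(3*B_t/4)/5) = (-63*sin(3*B_t/4)/160) dt + (21*cos(3*B_t/4)/20) dB_t

Itô's formula for f(B_t) gives d f(B_t) = f'(B_t) dB_t + (1/2) f''(B_t) dt. Compute derivatives of f(x) = 7*sin(3*x/4)/5:
  f'(x)  = 21*cos(3*x/4)/20
  f''(x) = -63*sin(3*x/4)/80
Substitute x = B_t and multiply the f'' term by 1/2:
  drift     = (1/2) * (-63*sin(3*x/4)/80) evaluated at B_t = -63*sin(3*B_t/4)/160
  diffusion = (21*cos(3*x/4)/20) evaluated at B_t = 21*cos(3*B_t/4)/20
Therefore d(7*sin(3*B_t/4)/5) = (-63*sin(3*B_t/4)/160) dt + (21*cos(3*B_t/4)/20) dB_t.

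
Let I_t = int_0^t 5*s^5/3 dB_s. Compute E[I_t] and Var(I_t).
E[I_t] = 0; Var(I_t) = 25*t^11/99

The Itô integral of a deterministic integrand f(s) has mean 0 because each increment f(s) * (B_{s+ds} - B_s) has mean 0. By the Itô isometry:
  Var( int_0^t f(s) dB_s ) = E[ (int_0^t f(s) dB_s)^2 ] = int_0^t f(s)^2 ds.
Here f(s) = 5*s^5/3, so f(s)^2 = 25*s^10/9. Integrate:
  int_0^t (25*s^10/9) ds = 25*t^11/99.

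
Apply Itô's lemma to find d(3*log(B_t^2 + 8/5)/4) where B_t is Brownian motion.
d(3*log(B_t^2 + 8/5)/4) = (15*(8 - 5*B_t^2)/(4*(5*B_t^2 + 8)^2)) dt + (15*B_t/(2*(5*B_t^2 + 8))) dB_t

Itô's formula for f(B_t) gives d f(B_t) = f'(B_t) dB_t + (1/2) f''(B_t) dt. Compute derivatives of f(x) = 3*log(x^2 + 8/5)/4:
  f'(x)  = 15*x/(2*(5*x^2 + 8))
  f''(x) = 15*(8 - 5*x^2)/(2*(5*x^2 + 8)^2)
Substitute x = B_t and multiply the f'' term by 1/2:
  drift     = (1/2) * (15*(8 - 5*x^2)/(2*(5*x^2 + 8)^2)) evaluated at B_t = 15*(8 - 5*B_t^2)/(4*(5*B_t^2 + 8)^2)
  diffusion = (15*x/(2*(5*x^2 + 8))) evaluated at B_t = 15*B_t/(2*(5*B_t^2 + 8))
Therefore d(3*log(B_t^2 + 8/5)/4) = (15*(8 - 5*B_t^2)/(4*(5*B_t^2 + 8)^2)) dt + (15*B_t/(2*(5*B_t^2 + 8))) dB_t.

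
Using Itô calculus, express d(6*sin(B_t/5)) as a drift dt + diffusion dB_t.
d(6*sin(B_t/5)) = (-3*sin(B_t/5)/25) dt + (6*cos(B_t/5)/5) dB_t

Itô's formula for f(B_t) gives d f(B_t) = f'(B_t) dB_t + (1/2) f''(B_t) dt. Compute derivatives of f(x) = 6*sin(x/5):
  f'(x)  = 6*cos(x/5)/5
  f''(x) = -6*sin(x/5)/25
Substitute x = B_t and multiply the f'' term by 1/2:
  drift     = (1/2) * (-6*sin(x/5)/25) evaluated at B_t = -3*sin(B_t/5)/25
  diffusion = (6*cos(x/5)/5) evaluated at B_t = 6*cos(B_t/5)/5
Therefore d(6*sin(B_t/5)) = (-3*sin(B_t/5)/25) dt + (6*cos(B_t/5)/5) dB_t.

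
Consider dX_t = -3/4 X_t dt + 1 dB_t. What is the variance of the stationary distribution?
lim Var(X_t) = 2/3

The OU SDE dX = -theta X dt + sigma dB admits the integrating factor exp(theta t): d(exp(theta t) X_t) = sigma exp(theta t) dB_t. Integrating from 0 to t gives X_t = x_0 * exp(-theta t) + sigma * int_0^t exp(-theta (t-s)) dB_s for any initial x_0. The Itô integral has variance (by the Itô isometry) sigma^2 * int_0^t exp(-2 theta (t - s)) ds = sigma^2 * (1 - exp(-2 theta t)) / (2 theta), independent of x_0.
With theta = 3/4, sigma = 1:
  Var(X_t) = (1)^2 * (1 - exp(-2*3/4 t)) / (2 * 3/4) = 2/3 - 2*exp(-3*t/2)/3.
As t -> infinity, exp(-2*3/4 t) -> 0, so the stationary variance is sigma^2 / (2 theta) = 2/3.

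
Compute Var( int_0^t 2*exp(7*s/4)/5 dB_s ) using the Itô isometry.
Var = 8*exp(7*t/2)/175 - 8/175

The Itô integral of a deterministic integrand f(s) has mean 0 because each increment f(s) * (B_{s+ds} - B_s) has mean 0. By the Itô isometry:
  Var( int_0^t f(s) dB_s ) = E[ (int_0^t f(s) dB_s)^2 ] = int_0^t f(s)^2 ds.
Here f(s) = 2*exp(7*s/4)/5, so f(s)^2 = 4*exp(7*s/2)/25. Integrate:
  int_0^t (4*exp(7*s/2)/25) ds = 8*exp(7*t/2)/175 - 8/175.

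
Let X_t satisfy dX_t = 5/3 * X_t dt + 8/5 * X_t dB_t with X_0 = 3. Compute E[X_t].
E[X_t] = 3*exp(5*t/3)

For GBM dX = mu X dt + sigma X dB with X_0 = x_0, apply Itô to Y = log X: dY = (mu - sigma^2/2) dt + sigma dB, so Y_t = log(x_0) + (mu - sigma^2/2) t + sigma B_t and hence X_t = x_0 * exp((mu - sigma^2/2) t + sigma B_t).
With mu = 5/3, sigma = 8/5, x_0 = 3, this gives:
  X_t = 3 * exp((29/75) * t + (8/5) * B_t).
Since sigma*B_t ~ Normal(0, sigma^2 t), E[exp(sigma*B_t)] = exp(sigma^2 t / 2); so E[X_t] = x_0 * exp((mu - sigma^2/2) t) * exp(sigma^2 t / 2) = x_0 * exp(mu t) = 3*exp(5*t/3).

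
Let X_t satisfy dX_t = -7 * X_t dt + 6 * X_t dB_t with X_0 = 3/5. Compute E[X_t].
E[X_t] = 3*exp(-7*t)/5

For GBM dX = mu X dt + sigma X dB with X_0 = x_0, apply Itô to Y = log X: dY = (mu - sigma^2/2) dt + sigma dB, so Y_t = log(x_0) + (mu - sigma^2/2) t + sigma B_t and hence X_t = x_0 * exp((mu - sigma^2/2) t + sigma B_t).
With mu = -7, sigma = 6, x_0 = 3/5, this gives:
  X_t = 3/5 * exp((-25) * t + (6) * B_t).
Since sigma*B_t ~ Normal(0, sigma^2 t), E[exp(sigma*B_t)] = exp(sigma^2 t / 2); so E[X_t] = x_0 * exp((mu - sigma^2/2) t) * exp(sigma^2 t / 2) = x_0 * exp(mu t) = 3*exp(-7*t)/5.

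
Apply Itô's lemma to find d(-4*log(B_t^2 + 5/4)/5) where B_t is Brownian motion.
d(-4*log(B_t^2 + 5/4)/5) = (16*(4*B_t^2 - 5)/(5*(4*B_t^2 + 5)^2)) dt + (-32*B_t/(20*B_t^2 + 25)) dB_t

Itô's formula for f(B_t) gives d f(B_t) = f'(B_t) dB_t + (1/2) f''(B_t) dt. Compute derivatives of f(x) = -4*log(x^2 + 5/4)/5:
  f'(x)  = -32*x/(20*x^2 + 25)
  f''(x) = 32*(4*x^2 - 5)/(5*(4*x^2 + 5)^2)
Substitute x = B_t and multiply the f'' term by 1/2:
  drift     = (1/2) * (32*(4*x^2 - 5)/(5*(4*x^2 + 5)^2)) evaluated at B_t = 16*(4*B_t^2 - 5)/(5*(4*B_t^2 + 5)^2)
  diffusion = (-32*x/(20*x^2 + 25)) evaluated at B_t = -32*B_t/(20*B_t^2 + 25)
Therefore d(-4*log(B_t^2 + 5/4)/5) = (16*(4*B_t^2 - 5)/(5*(4*B_t^2 + 5)^2)) dt + (-32*B_t/(20*B_t^2 + 25)) dB_t.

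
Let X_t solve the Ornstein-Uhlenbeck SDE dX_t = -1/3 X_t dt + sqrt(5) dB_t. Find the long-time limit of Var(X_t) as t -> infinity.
lim Var(X_t) = 15/2

The OU SDE dX = -theta X dt + sigma dB admits the integrating factor exp(theta t): d(exp(theta t) X_t) = sigma exp(theta t) dB_t. Integrating from 0 to t gives X_t = x_0 * exp(-theta t) + sigma * int_0^t exp(-theta (t-s)) dB_s for any initial x_0. The Itô integral has variance (by the Itô isometry) sigma^2 * int_0^t exp(-2 theta (t - s)) ds = sigma^2 * (1 - exp(-2 theta t)) / (2 theta), independent of x_0.
With theta = 1/3, sigma = sqrt(5):
  Var(X_t) = (sqrt(5))^2 * (1 - exp(-2*1/3 t)) / (2 * 1/3) = 15/2 - 15*exp(-2*t/3)/2.
As t -> infinity, exp(-2*1/3 t) -> 0, so the stationary variance is sigma^2 / (2 theta) = 15/2.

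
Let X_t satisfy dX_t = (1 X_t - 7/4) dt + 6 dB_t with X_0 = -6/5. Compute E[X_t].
E[X_t] = 7/4 - 59*exp(t)/20

Taking expectations and using E[dB_t] = 0, the mean m(t) = E[X_t] satisfies the ODE m'(t) = a m(t) + b with m(0) = x_0. With a = 1, b = -7/4, x_0 = -6/5, the solution is
  m(t) = x_0 * exp(a t) + (b/a) * (exp(a t) - 1)
       = (-6/5) * exp(1 t) + ((-7/4)/1) * (exp(1 t) - 1)
       = 7/4 - 59*exp(t)/20.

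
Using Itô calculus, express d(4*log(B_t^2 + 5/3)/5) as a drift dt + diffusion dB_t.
d(4*log(B_t^2 + 5/3)/5) = (12*(5 - 3*B_t^2)/(5*(3*B_t^2 + 5)^2)) dt + (24*B_t/(5*(3*B_t^2 + 5))) dB_t

Itô's formula for f(B_t) gives d f(B_t) = f'(B_t) dB_t + (1/2) f''(B_t) dt. Compute derivatives of f(x) = 4*log(x^2 + 5/3)/5:
  f'(x)  = 24*x/(5*(3*x^2 + 5))
  f''(x) = 24*(5 - 3*x^2)/(5*(3*x^2 + 5)^2)
Substitute x = B_t and multiply the f'' term by 1/2:
  drift     = (1/2) * (24*(5 - 3*x^2)/(5*(3*x^2 + 5)^2)) evaluated at B_t = 12*(5 - 3*B_t^2)/(5*(3*B_t^2 + 5)^2)
  diffusion = (24*x/(5*(3*x^2 + 5))) evaluated at B_t = 24*B_t/(5*(3*B_t^2 + 5))
Therefore d(4*log(B_t^2 + 5/3)/5) = (12*(5 - 3*B_t^2)/(5*(3*B_t^2 + 5)^2)) dt + (24*B_t/(5*(3*B_t^2 + 5))) dB_t.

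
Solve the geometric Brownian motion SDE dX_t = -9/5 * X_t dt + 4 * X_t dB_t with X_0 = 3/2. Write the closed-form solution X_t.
X_t = 3/2 * exp((-49/5) * t + (4) * B_t)

For GBM dX = mu X dt + sigma X dB with X_0 = x_0, apply Itô to Y = log X: dY = (mu - sigma^2/2) dt + sigma dB, so Y_t = log(x_0) + (mu - sigma^2/2) t + sigma B_t and hence X_t = x_0 * exp((mu - sigma^2/2) t + sigma B_t).
With mu = -9/5, sigma = 4, x_0 = 3/2, this gives:
  X_t = 3/2 * exp((-49/5) * t + (4) * B_t).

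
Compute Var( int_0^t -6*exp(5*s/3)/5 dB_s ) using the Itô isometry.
Var = 54*exp(10*t/3)/125 - 54/125

The Itô integral of a deterministic integrand f(s) has mean 0 because each increment f(s) * (B_{s+ds} - B_s) has mean 0. By the Itô isometry:
  Var( int_0^t f(s) dB_s ) = E[ (int_0^t f(s) dB_s)^2 ] = int_0^t f(s)^2 ds.
Here f(s) = -6*exp(5*s/3)/5, so f(s)^2 = 36*exp(10*s/3)/25. Integrate:
  int_0^t (36*exp(10*s/3)/25) ds = 54*exp(10*t/3)/125 - 54/125.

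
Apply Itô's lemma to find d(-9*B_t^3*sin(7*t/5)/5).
d(-9*B_t^3*sin(7*t/5)/5) = (-9*B_t*(7*B_t^2*cos(7*t/5) + 15*sin(7*t/5))/25) dt + (-27*B_t^2*sin(7*t/5)/5) dB_t

Itô's formula for f(t, x): d f(t, B_t) = (f_t + (1/2) f_xx) dt + f_x dB_t. Compute partials of f(t, x) = -9*x^3*sin(7*t/5)/5:
  f_t(t,x)  = -63*x^3*cos(7*t/5)/25
  f_x(t,x)  = -27*x^2*sin(7*t/5)/5
  f_xx(t,x) = -54*x*sin(7*t/5)/5
Assemble drift = f_t + (1/2) f_xx = -9*x*(7*x^2*cos(7*t/5) + 15*sin(7*t/5))/25 and diffusion = f_x = -27*x^2*sin(7*t/5)/5. Substituting x = B_t:
  d(-9*B_t^3*sin(7*t/5)/5) = (-9*B_t*(7*B_t^2*cos(7*t/5) + 15*sin(7*t/5))/25) dt + (-27*B_t^2*sin(7*t/5)/5) dB_t.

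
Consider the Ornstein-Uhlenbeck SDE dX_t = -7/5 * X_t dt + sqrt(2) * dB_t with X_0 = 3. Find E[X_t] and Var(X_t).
E[X_t] = 3*exp(-7*t/5); Var(X_t) = 5/7 - 5*exp(-14*t/5)/7

The OU SDE dX = -theta X dt + sigma dB admits the integrating factor exp(theta t): d(exp(theta t) X_t) = sigma exp(theta t) dB_t. Integrating from 0 to t:
  X_t = x_0 * exp(-theta t) + sigma * int_0^t exp(-theta (t-s)) dB_s.
The Itô integral has mean 0 and (by the Itô isometry) variance sigma^2 * int_0^t exp(-2 theta (t - s)) ds = sigma^2 * (1 - exp(-2 theta t)) / (2 theta).
With theta = 7/5, sigma = sqrt(2), x_0 = 3:
  E[X_t] = 3 * exp(-7/5 t) = 3*exp(-7*t/5)
  Var(X_t) = (sqrt(2))^2 * (1 - exp(-2*7/5 t)) / (2 * 7/5) = 5/7 - 5*exp(-14*t/5)/7.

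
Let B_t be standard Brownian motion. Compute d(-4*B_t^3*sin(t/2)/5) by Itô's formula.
d(-4*B_t^3*sin(t/2)/5) = (-2*B_t*(B_t^2*cos(t/2) + 6*sin(t/2))/5) dt + (-12*B_t^2*sin(t/2)/5) dB_t

Itô's formula for f(t, x): d f(t, B_t) = (f_t + (1/2) f_xx) dt + f_x dB_t. Compute partials of f(t, x) = -4*x^3*sin(t/2)/5:
  f_t(t,x)  = -2*x^3*cos(t/2)/5
  f_x(t,x)  = -12*x^2*sin(t/2)/5
  f_xx(t,x) = -24*x*sin(t/2)/5
Assemble drift = f_t + (1/2) f_xx = -2*x*(x^2*cos(t/2) + 6*sin(t/2))/5 and diffusion = f_x = -12*x^2*sin(t/2)/5. Substituting x = B_t:
  d(-4*B_t^3*sin(t/2)/5) = (-2*B_t*(B_t^2*cos(t/2) + 6*sin(t/2))/5) dt + (-12*B_t^2*sin(t/2)/5) dB_t.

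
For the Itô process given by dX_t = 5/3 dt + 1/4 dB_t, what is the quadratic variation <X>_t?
<X>_t = t/16

For an Itô process dX_t = a(t) dt + b(t) dB_t, the quadratic variation is <X>_t = int_0^t b(s)^2 ds (the drift term does not contribute). Here b(s) = 1/4, so
  b(s)^2 = 1/16.
Integrating from 0 to t:
  <X>_t = int_0^t (1/16) ds = t/16.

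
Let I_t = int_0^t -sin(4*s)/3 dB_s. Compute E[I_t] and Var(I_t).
E[I_t] = 0; Var(I_t) = t/18 - sin(4*t)*cos(4*t)/72

The Itô integral of a deterministic integrand f(s) has mean 0 because each increment f(s) * (B_{s+ds} - B_s) has mean 0. By the Itô isometry:
  Var( int_0^t f(s) dB_s ) = E[ (int_0^t f(s) dB_s)^2 ] = int_0^t f(s)^2 ds.
Here f(s) = -sin(4*s)/3, so f(s)^2 = sin(4*s)^2/9. Integrate:
  int_0^t (sin(4*s)^2/9) ds = t/18 - sin(4*t)*cos(4*t)/72.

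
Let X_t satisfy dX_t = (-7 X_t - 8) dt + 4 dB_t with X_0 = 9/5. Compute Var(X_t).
Var(X_t) = 8/7 - 8*exp(-14*t)/7

The variance V(t) = Var(X_t) satisfies V'(t) = 2 a V(t) + c^2 with V(0) = 0 (drift coefficient is linear in X, diffusion is constant). With a = -7, c = 4, the solution is
  V(t) = (c^2 / (2 a)) * (exp(2 a t) - 1)
       = (4^2 / (2*(-7))) * (exp((-14) t) - 1)
       = 8/7 - 8*exp(-14*t)/7.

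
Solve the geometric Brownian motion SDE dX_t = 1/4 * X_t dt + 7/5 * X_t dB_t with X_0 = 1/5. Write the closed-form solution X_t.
X_t = 1/5 * exp((-73/100) * t + (7/5) * B_t)

For GBM dX = mu X dt + sigma X dB with X_0 = x_0, apply Itô to Y = log X: dY = (mu - sigma^2/2) dt + sigma dB, so Y_t = log(x_0) + (mu - sigma^2/2) t + sigma B_t and hence X_t = x_0 * exp((mu - sigma^2/2) t + sigma B_t).
With mu = 1/4, sigma = 7/5, x_0 = 1/5, this gives:
  X_t = 1/5 * exp((-73/100) * t + (7/5) * B_t).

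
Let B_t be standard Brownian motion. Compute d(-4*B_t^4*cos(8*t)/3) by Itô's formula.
d(-4*B_t^4*cos(8*t)/3) = (8*B_t^2*(4*B_t^2*sin(8*t)/3 - cos(8*t))) dt + (-16*B_t^3*cos(8*t)/3) dB_t

Itô's formula for f(t, x): d f(t, B_t) = (f_t + (1/2) f_xx) dt + f_x dB_t. Compute partials of f(t, x) = -4*x^4*cos(8*t)/3:
  f_t(t,x)  = 32*x^4*sin(8*t)/3
  f_x(t,x)  = -16*x^3*cos(8*t)/3
  f_xx(t,x) = -16*x^2*cos(8*t)
Assemble drift = f_t + (1/2) f_xx = 8*x^2*(4*x^2*sin(8*t)/3 - cos(8*t)) and diffusion = f_x = -16*x^3*cos(8*t)/3. Substituting x = B_t:
  d(-4*B_t^4*cos(8*t)/3) = (8*B_t^2*(4*B_t^2*sin(8*t)/3 - cos(8*t))) dt + (-16*B_t^3*cos(8*t)/3) dB_t.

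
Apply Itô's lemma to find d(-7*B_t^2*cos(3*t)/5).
d(-7*B_t^2*cos(3*t)/5) = (21*B_t^2*sin(3*t)/5 - 7*cos(3*t)/5) dt + (-14*B_t*cos(3*t)/5) dB_t

Itô's formula for f(t, x): d f(t, B_t) = (f_t + (1/2) f_xx) dt + f_x dB_t. Compute partials of f(t, x) = -7*x^2*cos(3*t)/5:
  f_t(t,x)  = 21*x^2*sin(3*t)/5
  f_x(t,x)  = -14*x*cos(3*t)/5
  f_xx(t,x) = -14*cos(3*t)/5
Assemble drift = f_t + (1/2) f_xx = 21*x^2*sin(3*t)/5 - 7*cos(3*t)/5 and diffusion = f_x = -14*x*cos(3*t)/5. Substituting x = B_t:
  d(-7*B_t^2*cos(3*t)/5) = (21*B_t^2*sin(3*t)/5 - 7*cos(3*t)/5) dt + (-14*B_t*cos(3*t)/5) dB_t.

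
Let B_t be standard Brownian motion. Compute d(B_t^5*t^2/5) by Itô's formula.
d(B_t^5*t^2/5) = (2*B_t^3*t*(B_t^2 + 5*t)/5) dt + (B_t^4*t^2) dB_t

Itô's formula for f(t, x): d f(t, B_t) = (f_t + (1/2) f_xx) dt + f_x dB_t. Compute partials of f(t, x) = t^2*x^5/5:
  f_t(t,x)  = 2*t*x^5/5
  f_x(t,x)  = t^2*x^4
  f_xx(t,x) = 4*t^2*x^3
Assemble drift = f_t + (1/2) f_xx = 2*t*x^3*(5*t + x^2)/5 and diffusion = f_x = t^2*x^4. Substituting x = B_t:
  d(B_t^5*t^2/5) = (2*B_t^3*t*(B_t^2 + 5*t)/5) dt + (B_t^4*t^2) dB_t.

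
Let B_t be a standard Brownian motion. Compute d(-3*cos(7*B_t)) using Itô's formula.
d(-3*cos(7*B_t)) = (147*cos(7*B_t)/2) dt + (21*sin(7*B_t)) dB_t

Itô's formula for f(B_t) gives d f(B_t) = f'(B_t) dB_t + (1/2) f''(B_t) dt. Compute derivatives of f(x) = -3*cos(7*x):
  f'(x)  = 21*sin(7*x)
  f''(x) = 147*cos(7*x)
Substitute x = B_t and multiply the f'' term by 1/2:
  drift     = (1/2) * (147*cos(7*x)) evaluated at B_t = 147*cos(7*B_t)/2
  diffusion = (21*sin(7*x)) evaluated at B_t = 21*sin(7*B_t)
Therefore d(-3*cos(7*B_t)) = (147*cos(7*B_t)/2) dt + (21*sin(7*B_t)) dB_t.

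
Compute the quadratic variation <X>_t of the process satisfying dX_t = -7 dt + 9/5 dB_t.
<X>_t = 81*t/25

For an Itô process dX_t = a(t) dt + b(t) dB_t, the quadratic variation is <X>_t = int_0^t b(s)^2 ds (the drift term does not contribute). Here b(s) = 9/5, so
  b(s)^2 = 81/25.
Integrating from 0 to t:
  <X>_t = int_0^t (81/25) ds = 81*t/25.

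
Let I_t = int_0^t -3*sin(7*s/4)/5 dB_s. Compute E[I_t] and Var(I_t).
E[I_t] = 0; Var(I_t) = 9*t/50 - 9*sin(7*t/2)/175

The Itô integral of a deterministic integrand f(s) has mean 0 because each increment f(s) * (B_{s+ds} - B_s) has mean 0. By the Itô isometry:
  Var( int_0^t f(s) dB_s ) = E[ (int_0^t f(s) dB_s)^2 ] = int_0^t f(s)^2 ds.
Here f(s) = -3*sin(7*s/4)/5, so f(s)^2 = 9*sin(7*s/4)^2/25. Integrate:
  int_0^t (9*sin(7*s/4)^2/25) ds = 9*t/50 - 9*sin(7*t/2)/175.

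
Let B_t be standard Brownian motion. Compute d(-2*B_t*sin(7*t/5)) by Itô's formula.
d(-2*B_t*sin(7*t/5)) = (-14*B_t*cos(7*t/5)/5) dt + (-2*sin(7*t/5)) dB_t

Itô's formula for f(t, x): d f(t, B_t) = (f_t + (1/2) f_xx) dt + f_x dB_t. Compute partials of f(t, x) = -2*x*sin(7*t/5):
  f_t(t,x)  = -14*x*cos(7*t/5)/5
  f_x(t,x)  = -2*sin(7*t/5)
  f_xx(t,x) = 0
Assemble drift = f_t + (1/2) f_xx = -14*x*cos(7*t/5)/5 and diffusion = f_x = -2*sin(7*t/5). Substituting x = B_t:
  d(-2*B_t*sin(7*t/5)) = (-14*B_t*cos(7*t/5)/5) dt + (-2*sin(7*t/5)) dB_t.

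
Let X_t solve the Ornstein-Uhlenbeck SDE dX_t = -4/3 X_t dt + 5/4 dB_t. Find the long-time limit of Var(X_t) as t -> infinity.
lim Var(X_t) = 75/128

The OU SDE dX = -theta X dt + sigma dB admits the integrating factor exp(theta t): d(exp(theta t) X_t) = sigma exp(theta t) dB_t. Integrating from 0 to t gives X_t = x_0 * exp(-theta t) + sigma * int_0^t exp(-theta (t-s)) dB_s for any initial x_0. The Itô integral has variance (by the Itô isometry) sigma^2 * int_0^t exp(-2 theta (t - s)) ds = sigma^2 * (1 - exp(-2 theta t)) / (2 theta), independent of x_0.
With theta = 4/3, sigma = 5/4:
  Var(X_t) = (5/4)^2 * (1 - exp(-2*4/3 t)) / (2 * 4/3) = 75/128 - 75*exp(-8*t/3)/128.
As t -> infinity, exp(-2*4/3 t) -> 0, so the stationary variance is sigma^2 / (2 theta) = 75/128.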